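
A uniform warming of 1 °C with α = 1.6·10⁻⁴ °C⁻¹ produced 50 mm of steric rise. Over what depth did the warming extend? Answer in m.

H = Δh/(αΔT) = 0.05 / (1.6×10⁻⁴ × 1) = 312.5 m

313 m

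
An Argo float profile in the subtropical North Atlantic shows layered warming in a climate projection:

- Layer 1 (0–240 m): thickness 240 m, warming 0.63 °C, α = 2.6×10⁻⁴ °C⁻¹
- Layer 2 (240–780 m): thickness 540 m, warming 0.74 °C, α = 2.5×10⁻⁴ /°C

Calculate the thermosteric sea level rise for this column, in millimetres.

0–240 m: 2.6×10⁻⁴ × 240 × 0.63 = 0.039312 m
240–780 m: 540 × 2.5×10⁻⁴ × 0.74 = 0.09990 m
Δh = 0.039312 + 0.09990 = 0.139212 m

about 139 mm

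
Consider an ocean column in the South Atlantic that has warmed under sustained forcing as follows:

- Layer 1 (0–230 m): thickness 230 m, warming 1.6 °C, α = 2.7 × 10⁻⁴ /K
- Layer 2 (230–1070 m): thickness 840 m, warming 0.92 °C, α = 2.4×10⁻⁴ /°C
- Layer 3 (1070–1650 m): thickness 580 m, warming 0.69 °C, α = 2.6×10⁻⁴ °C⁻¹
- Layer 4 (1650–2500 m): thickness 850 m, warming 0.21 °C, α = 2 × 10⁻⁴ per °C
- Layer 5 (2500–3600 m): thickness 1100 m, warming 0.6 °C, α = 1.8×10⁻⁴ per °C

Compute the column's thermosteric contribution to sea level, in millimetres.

about 543 mm

Layer 1: 1.6 × 230 × 2.7×10⁻⁴ = 0.09936 m
Layer 2: 840 × 0.92 × 2.4×10⁻⁴ = 0.185472 m
Layer 3: 0.69 × 580 × 2.6×10⁻⁴ = 0.104052 m
Layer 4: 850 × 2×10⁻⁴ × 0.21 = 0.03570 m
1.8×10⁻⁴ × 1100 × 0.6 = 0.11880 m
Δh = 0.09936 + 0.185472 + 0.104052 + 0.03570 + 0.11880 = 0.543384 m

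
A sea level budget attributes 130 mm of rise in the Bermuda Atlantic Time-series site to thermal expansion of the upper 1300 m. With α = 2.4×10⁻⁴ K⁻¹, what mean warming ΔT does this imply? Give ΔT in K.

about 0.42 K

ΔT = Δh/(αH) = 0.13 / (2.4×10⁻⁴ × 1300) ≈ 0.4167 K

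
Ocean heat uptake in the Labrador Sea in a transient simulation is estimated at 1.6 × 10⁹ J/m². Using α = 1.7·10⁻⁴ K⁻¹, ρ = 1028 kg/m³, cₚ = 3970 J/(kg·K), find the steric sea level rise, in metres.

about 0.0666 m

Δh = αQ/(ρcₚ) = 1.7×10⁻⁴ × 1.6×10⁹ / (1028 × 3970) ≈ 0.066648 m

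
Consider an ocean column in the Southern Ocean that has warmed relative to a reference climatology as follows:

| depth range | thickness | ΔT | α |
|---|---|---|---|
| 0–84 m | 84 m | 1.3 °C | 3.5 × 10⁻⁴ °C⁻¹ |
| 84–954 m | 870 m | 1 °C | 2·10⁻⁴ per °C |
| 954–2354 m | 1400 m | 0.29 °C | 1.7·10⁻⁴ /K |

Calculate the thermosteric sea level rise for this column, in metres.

Layer 1: 3.5×10⁻⁴ × 1.3 × 84 = 0.03822 m
84–954 m: 2×10⁻⁴ × 1 × 870 = 0.17400 m
Layer 3: 1.7×10⁻⁴ × 0.29 × 1400 = 0.06902 m
Δh = 0.03822 + 0.17400 + 0.06902 = 0.28124 m ≈ 0.28 m

0.28 m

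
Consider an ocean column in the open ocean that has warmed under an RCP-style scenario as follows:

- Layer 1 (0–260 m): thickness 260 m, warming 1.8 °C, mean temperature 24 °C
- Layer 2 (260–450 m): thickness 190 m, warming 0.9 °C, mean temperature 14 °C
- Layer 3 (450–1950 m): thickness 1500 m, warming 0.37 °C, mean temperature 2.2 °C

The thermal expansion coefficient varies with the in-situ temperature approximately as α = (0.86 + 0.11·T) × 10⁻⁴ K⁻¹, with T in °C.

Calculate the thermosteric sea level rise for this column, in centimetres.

Layer 1: α = (0.86 + 0.11×24)×10⁻⁴ = 3.5×10⁻⁴ K⁻¹
Layer 2: α = (0.86 + 0.11×14)×10⁻⁴ = 2.4×10⁻⁴ K⁻¹
Layer 3: α = (0.86 + 0.11×2.2)×10⁻⁴ = 1.102×10⁻⁴ K⁻¹
Layer 1: 260 × 1.8 × 3.5×10⁻⁴ = 0.16380 m
260–450 m: 190 × 0.9 × 2.4×10⁻⁴ = 0.04104 m
1.102×10⁻⁴ × 1500 × 0.37 = 0.061161 m
Δh = 0.16380 + 0.04104 + 0.061161 = 0.266001 m ≈ 26.6 cm

26.6 cm of thermosteric rise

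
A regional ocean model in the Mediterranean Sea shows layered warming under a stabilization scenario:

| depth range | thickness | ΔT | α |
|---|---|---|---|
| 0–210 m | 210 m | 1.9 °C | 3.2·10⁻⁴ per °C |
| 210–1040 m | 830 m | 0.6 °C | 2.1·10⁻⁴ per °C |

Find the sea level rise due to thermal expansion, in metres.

Δh = 0.232 m

0–210 m: 210 × 1.9 × 3.2×10⁻⁴ = 0.12768 m
0.6 × 2.1×10⁻⁴ × 830 = 0.10458 m
Δh = 0.12768 + 0.10458 = 0.23226 m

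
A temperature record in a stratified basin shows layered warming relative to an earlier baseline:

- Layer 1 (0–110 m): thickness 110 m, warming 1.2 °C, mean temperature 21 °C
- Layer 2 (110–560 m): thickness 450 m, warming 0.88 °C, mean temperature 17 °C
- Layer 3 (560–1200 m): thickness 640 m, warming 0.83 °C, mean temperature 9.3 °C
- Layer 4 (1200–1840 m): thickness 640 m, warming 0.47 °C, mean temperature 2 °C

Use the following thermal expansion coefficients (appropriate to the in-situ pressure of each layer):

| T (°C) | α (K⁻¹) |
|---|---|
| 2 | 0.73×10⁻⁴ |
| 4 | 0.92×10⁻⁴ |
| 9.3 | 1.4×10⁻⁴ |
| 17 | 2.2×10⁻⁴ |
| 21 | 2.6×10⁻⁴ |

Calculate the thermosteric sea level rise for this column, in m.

Layer 1 at 21 °C → α = 2.6×10⁻⁴ K⁻¹
Layer 2 at 17 °C → α = 2.2×10⁻⁴ K⁻¹
Layer 3 at 9.3 °C → α = 1.4×10⁻⁴ K⁻¹
Layer 4 at 2 °C → α = 0.73×10⁻⁴ K⁻¹
1.2 × 110 × 2.6×10⁻⁴ = 0.03432 m
110–560 m: 0.88 × 2.2×10⁻⁴ × 450 = 0.08712 m
Layer 3: 0.83 × 1.4×10⁻⁴ × 640 = 0.074368 m
Layer 4: 0.47 × 640 × 0.73×10⁻⁴ = 0.0219584 m
Δh = 0.03432 + 0.08712 + 0.074368 + 0.0219584 = 0.2177664 m

0.218 m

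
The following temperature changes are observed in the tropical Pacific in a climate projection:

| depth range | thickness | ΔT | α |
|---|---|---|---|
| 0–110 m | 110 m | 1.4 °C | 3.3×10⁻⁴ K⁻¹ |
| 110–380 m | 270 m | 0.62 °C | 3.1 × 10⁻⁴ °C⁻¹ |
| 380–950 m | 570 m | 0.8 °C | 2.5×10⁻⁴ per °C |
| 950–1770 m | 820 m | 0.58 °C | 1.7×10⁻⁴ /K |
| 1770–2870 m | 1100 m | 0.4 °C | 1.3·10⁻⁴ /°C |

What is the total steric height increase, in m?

110 × 3.3×10⁻⁴ × 1.4 = 0.05082 m
Layer 2: 0.62 × 270 × 3.1×10⁻⁴ = 0.051894 m
Layer 3: 0.8 × 570 × 2.5×10⁻⁴ = 0.11400 m
950–1770 m: 820 × 1.7×10⁻⁴ × 0.58 = 0.080852 m
Layer 5: 1.3×10⁻⁴ × 0.4 × 1100 = 0.05720 m
Δh = 0.05082 + 0.051894 + 0.11400 + 0.080852 + 0.05720 = 0.354766 m ≈ 0.35 m

Δh = 0.35 m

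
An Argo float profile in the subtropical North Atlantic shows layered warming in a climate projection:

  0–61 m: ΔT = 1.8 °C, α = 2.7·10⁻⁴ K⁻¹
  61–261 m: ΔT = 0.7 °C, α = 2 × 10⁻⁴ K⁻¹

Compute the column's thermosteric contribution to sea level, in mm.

61 × 2.7×10⁻⁴ × 1.8 = 0.029646 m
Layer 2: 200 × 2×10⁻⁴ × 0.7 = 0.02800 m
Δh = 0.029646 + 0.02800 = 0.057646 m ≈ 57.6 mm

Δh = 57.6 mm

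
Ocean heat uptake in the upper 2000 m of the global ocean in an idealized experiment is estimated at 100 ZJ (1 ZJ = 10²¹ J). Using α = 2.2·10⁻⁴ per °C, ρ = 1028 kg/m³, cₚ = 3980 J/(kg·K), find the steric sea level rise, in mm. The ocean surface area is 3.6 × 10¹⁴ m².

Per unit area: Q = 100×10²¹ / (3.6×10¹⁴) ≈ 2.778×10⁸ J/m²
Δh = αQ/(ρcₚ) = 2.2×10⁻⁴ × 2.778×10⁸ / (1028 × 3980) ≈ 0.014938 m

Δh = 15 mm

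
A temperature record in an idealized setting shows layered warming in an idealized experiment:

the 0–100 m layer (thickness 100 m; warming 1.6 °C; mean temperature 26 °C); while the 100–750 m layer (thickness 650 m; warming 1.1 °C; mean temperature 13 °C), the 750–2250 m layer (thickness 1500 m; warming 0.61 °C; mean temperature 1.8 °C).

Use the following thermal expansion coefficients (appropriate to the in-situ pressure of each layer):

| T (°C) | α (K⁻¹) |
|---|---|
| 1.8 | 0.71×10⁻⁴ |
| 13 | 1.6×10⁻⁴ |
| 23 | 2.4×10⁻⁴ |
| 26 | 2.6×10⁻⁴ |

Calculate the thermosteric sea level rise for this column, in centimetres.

Layer 1 at 26 °C → α = 2.6×10⁻⁴ K⁻¹
Layer 2 at 13 °C → α = 1.6×10⁻⁴ K⁻¹
Layer 3 at 1.8 °C → α = 0.71×10⁻⁴ K⁻¹
0–100 m: 100 × 2.6×10⁻⁴ × 1.6 = 0.04160 m
100–750 m: 1.1 × 650 × 1.6×10⁻⁴ = 0.11440 m
0.71×10⁻⁴ × 0.61 × 1500 = 0.064965 m
Δh = 0.04160 + 0.11440 + 0.064965 = 0.220965 m

22.1 cm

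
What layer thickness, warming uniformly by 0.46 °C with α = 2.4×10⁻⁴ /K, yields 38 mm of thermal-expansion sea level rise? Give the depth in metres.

H = Δh/(αΔT) = 0.038 / (2.4×10⁻⁴ × 0.46) ≈ 344.2 m

344 m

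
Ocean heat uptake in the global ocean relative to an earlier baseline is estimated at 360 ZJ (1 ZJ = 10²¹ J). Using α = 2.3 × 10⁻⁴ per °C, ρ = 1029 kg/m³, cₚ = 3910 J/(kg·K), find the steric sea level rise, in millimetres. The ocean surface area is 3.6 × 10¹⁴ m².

Δh ≈ 57.2 mm

Per unit area: Q = 360×10²¹ / (3.6×10¹⁴) = 1×10⁹ J/m²
Δh = αQ/(ρcₚ) = 2.3×10⁻⁴ × 1×10⁹ / (1029 × 3910) ≈ 0.057166 m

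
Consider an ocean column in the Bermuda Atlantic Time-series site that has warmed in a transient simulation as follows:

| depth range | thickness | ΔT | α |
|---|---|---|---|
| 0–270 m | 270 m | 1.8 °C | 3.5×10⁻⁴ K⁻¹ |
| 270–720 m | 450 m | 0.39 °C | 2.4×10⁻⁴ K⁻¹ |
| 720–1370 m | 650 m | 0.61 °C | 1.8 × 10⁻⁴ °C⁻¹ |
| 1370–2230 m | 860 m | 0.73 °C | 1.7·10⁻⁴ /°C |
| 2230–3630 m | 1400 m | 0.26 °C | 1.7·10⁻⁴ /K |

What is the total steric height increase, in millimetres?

Δh ≈ 452 mm

0–270 m: 270 × 1.8 × 3.5×10⁻⁴ = 0.17010 m
Layer 2: 0.39 × 2.4×10⁻⁴ × 450 = 0.04212 m
Layer 3: 1.8×10⁻⁴ × 650 × 0.61 = 0.07137 m
Layer 4: 860 × 0.73 × 1.7×10⁻⁴ = 0.106726 m
2230–3630 m: 1400 × 0.26 × 1.7×10⁻⁴ = 0.06188 m
Δh = 0.17010 + 0.04212 + 0.07137 + 0.106726 + 0.06188 = 0.452196 m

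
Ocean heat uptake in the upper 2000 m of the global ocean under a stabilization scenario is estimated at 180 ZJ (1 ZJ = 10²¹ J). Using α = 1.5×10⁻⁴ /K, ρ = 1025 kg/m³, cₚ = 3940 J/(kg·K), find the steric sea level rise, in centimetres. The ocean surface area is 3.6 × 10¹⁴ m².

Per unit area: Q = 180×10²¹ / (3.6×10¹⁴) = 5×10⁸ J/m²
Δh = αQ/(ρcₚ) = 1.5×10⁻⁴ × 5×10⁸ / (1025 × 3940) ≈ 0.018571 m

Δh ≈ 1.86 cm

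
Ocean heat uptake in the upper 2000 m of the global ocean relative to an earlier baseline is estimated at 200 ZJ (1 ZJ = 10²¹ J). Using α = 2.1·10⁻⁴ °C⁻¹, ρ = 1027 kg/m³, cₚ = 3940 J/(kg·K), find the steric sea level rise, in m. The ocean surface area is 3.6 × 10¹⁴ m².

0.0288 m

Per unit area: Q = 200×10²¹ / (3.6×10¹⁴) ≈ 5.556×10⁸ J/m²
Δh = αQ/(ρcₚ) = 2.1×10⁻⁴ × 5.556×10⁸ / (1027 × 3940) ≈ 0.028835 m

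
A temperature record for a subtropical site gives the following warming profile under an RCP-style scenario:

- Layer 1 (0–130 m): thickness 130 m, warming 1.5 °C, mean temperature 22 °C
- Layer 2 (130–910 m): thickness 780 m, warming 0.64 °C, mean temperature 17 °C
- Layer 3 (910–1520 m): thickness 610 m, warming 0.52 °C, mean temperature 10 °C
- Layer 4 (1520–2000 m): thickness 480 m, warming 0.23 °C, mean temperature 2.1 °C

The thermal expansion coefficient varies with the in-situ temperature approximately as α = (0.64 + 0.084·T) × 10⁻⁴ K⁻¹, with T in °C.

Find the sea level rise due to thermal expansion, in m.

Δh = 0.208 m

Layer 1: α = (0.64 + 0.084×22)×10⁻⁴ = 2.488×10⁻⁴ K⁻¹
Layer 2: α = (0.64 + 0.084×17)×10⁻⁴ = 2.068×10⁻⁴ K⁻¹
Layer 3: α = (0.64 + 0.084×10)×10⁻⁴ = 1.48×10⁻⁴ K⁻¹
Layer 4: α = (0.64 + 0.084×2.1)×10⁻⁴ = 0.8164×10⁻⁴ K⁻¹
0–130 m: 130 × 2.488×10⁻⁴ × 1.5 = 0.048516 m
130–910 m: 2.068×10⁻⁴ × 780 × 0.64 = 0.10323456 m
910–1520 m: 1.48×10⁻⁴ × 0.52 × 610 = 0.0469456 m
1520–2000 m: 0.23 × 480 × 0.8164×10⁻⁴ = 0.009013056 m
Δh = 0.048516 + 0.10323456 + 0.0469456 + 0.009013056 = 0.207709216 m ≈ 0.208 m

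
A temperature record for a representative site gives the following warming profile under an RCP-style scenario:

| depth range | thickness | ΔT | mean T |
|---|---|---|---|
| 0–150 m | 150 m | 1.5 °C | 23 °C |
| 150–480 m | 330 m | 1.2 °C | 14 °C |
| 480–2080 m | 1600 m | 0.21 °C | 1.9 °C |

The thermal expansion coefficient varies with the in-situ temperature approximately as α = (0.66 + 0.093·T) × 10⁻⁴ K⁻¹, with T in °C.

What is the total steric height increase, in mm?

Layer 1: α = (0.66 + 0.093×23)×10⁻⁴ = 2.799×10⁻⁴ K⁻¹
Layer 2: α = (0.66 + 0.093×14)×10⁻⁴ = 1.962×10⁻⁴ K⁻¹
Layer 3: α = (0.66 + 0.093×1.9)×10⁻⁴ = 0.8367×10⁻⁴ K⁻¹
150 × 1.5 × 2.799×10⁻⁴ = 0.0629775 m
Layer 2: 1.2 × 330 × 1.962×10⁻⁴ = 0.0776952 m
0.8367×10⁻⁴ × 1600 × 0.21 = 0.02811312 m
Δh = 0.0629775 + 0.0776952 + 0.02811312 = 0.16878582 m ≈ 169 mm

Δh ≈ 169 mm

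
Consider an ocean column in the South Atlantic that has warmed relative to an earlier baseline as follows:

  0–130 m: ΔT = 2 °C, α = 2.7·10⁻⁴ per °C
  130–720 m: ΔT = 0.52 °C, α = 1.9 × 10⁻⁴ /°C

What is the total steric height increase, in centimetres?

0–130 m: 130 × 2 × 2.7×10⁻⁴ = 0.07020 m
130–720 m: 0.52 × 1.9×10⁻⁴ × 590 = 0.058292 m
Δh = 0.07020 + 0.058292 = 0.128492 m

12.8 cm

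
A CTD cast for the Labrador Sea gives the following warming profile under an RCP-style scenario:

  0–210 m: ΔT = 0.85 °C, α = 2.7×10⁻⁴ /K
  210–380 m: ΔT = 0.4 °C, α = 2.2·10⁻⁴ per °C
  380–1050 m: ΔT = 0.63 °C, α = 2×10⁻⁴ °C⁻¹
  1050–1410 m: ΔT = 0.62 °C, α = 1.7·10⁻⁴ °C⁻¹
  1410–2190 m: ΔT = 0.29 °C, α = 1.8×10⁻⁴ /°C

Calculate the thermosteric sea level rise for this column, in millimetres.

0–210 m: 2.7×10⁻⁴ × 0.85 × 210 = 0.048195 m
Layer 2: 170 × 2.2×10⁻⁴ × 0.4 = 0.01496 m
380–1050 m: 0.63 × 2×10⁻⁴ × 670 = 0.08442 m
1050–1410 m: 0.62 × 1.7×10⁻⁴ × 360 = 0.037944 m
1410–2190 m: 1.8×10⁻⁴ × 780 × 0.29 = 0.040716 m
Δh = 0.048195 + 0.01496 + 0.08442 + 0.037944 + 0.040716 = 0.226235 m

226 mm of thermosteric rise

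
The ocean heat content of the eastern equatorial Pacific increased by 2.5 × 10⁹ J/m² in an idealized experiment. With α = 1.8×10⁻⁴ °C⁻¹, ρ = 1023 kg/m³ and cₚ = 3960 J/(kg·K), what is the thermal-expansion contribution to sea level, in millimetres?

about 111 mm

Δh = αQ/(ρcₚ) = 1.8×10⁻⁴ × 2.5×10⁹ / (1023 × 3960) ≈ 0.11108 m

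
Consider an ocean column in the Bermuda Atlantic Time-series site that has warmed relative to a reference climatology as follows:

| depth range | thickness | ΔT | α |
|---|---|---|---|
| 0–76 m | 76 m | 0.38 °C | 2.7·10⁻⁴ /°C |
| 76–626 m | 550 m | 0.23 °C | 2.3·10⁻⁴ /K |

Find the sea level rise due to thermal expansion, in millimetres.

0–76 m: 2.7×10⁻⁴ × 0.38 × 76 = 0.0077976 m
76–626 m: 0.23 × 550 × 2.3×10⁻⁴ = 0.029095 m
Δh = 0.0077976 + 0.029095 = 0.0368926 m

Δh = 36.9 mm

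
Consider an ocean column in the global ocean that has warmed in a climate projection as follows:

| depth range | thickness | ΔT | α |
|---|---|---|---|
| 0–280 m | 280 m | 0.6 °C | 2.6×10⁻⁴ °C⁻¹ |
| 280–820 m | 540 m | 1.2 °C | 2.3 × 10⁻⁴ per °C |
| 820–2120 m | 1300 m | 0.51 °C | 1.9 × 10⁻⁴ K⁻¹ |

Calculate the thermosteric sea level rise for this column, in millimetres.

Layer 1: 280 × 2.6×10⁻⁴ × 0.6 = 0.04368 m
280–820 m: 540 × 1.2 × 2.3×10⁻⁴ = 0.14904 m
1300 × 0.51 × 1.9×10⁻⁴ = 0.12597 m
Δh = 0.04368 + 0.14904 + 0.12597 = 0.31869 m

320 mm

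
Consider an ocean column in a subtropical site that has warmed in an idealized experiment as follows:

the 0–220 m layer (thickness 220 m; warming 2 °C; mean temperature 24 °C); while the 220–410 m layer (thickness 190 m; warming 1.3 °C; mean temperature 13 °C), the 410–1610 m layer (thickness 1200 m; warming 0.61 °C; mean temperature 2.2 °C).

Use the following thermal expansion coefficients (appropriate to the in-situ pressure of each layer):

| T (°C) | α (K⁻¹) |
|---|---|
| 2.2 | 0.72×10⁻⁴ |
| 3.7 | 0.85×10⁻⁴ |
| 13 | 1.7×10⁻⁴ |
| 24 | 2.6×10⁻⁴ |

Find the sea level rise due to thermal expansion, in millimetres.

209 mm

Layer 1 at 24 °C → α = 2.6×10⁻⁴ K⁻¹
Layer 2 at 13 °C → α = 1.7×10⁻⁴ K⁻¹
Layer 3 at 2.2 °C → α = 0.72×10⁻⁴ K⁻¹
2.6×10⁻⁴ × 2 × 220 = 0.11440 m
Layer 2: 1.3 × 190 × 1.7×10⁻⁴ = 0.04199 m
0.72×10⁻⁴ × 1200 × 0.61 = 0.052704 m
Δh = 0.11440 + 0.04199 + 0.052704 = 0.209094 m ≈ 209 mm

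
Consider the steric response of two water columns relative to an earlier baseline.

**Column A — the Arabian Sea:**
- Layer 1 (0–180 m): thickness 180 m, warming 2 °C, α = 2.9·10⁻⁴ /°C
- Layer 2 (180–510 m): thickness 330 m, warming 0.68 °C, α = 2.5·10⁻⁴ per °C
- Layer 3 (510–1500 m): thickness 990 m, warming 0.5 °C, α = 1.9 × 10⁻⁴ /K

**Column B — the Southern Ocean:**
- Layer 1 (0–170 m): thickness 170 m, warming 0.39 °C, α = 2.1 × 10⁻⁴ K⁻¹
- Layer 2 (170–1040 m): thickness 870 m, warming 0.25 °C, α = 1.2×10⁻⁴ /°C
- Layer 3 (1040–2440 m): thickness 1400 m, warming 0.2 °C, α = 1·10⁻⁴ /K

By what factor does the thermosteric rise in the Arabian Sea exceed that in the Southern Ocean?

≈ 3.7×

A 0–180 m: 180 × 2 × 2.9×10⁻⁴ = 0.10440 m
A 0.68 × 330 × 2.5×10⁻⁴ = 0.05610 m
A 990 × 0.5 × 1.9×10⁻⁴ = 0.09405 m
A total: 0.25455 m
B 2.1×10⁻⁴ × 0.39 × 170 = 0.013923 m
B 170–1040 m: 1.2×10⁻⁴ × 870 × 0.25 = 0.02610 m
B 1×10⁻⁴ × 0.2 × 1400 = 0.02800 m
B total: 0.068023 m
Ratio: 0.25455 / 0.068023 ≈ 3.742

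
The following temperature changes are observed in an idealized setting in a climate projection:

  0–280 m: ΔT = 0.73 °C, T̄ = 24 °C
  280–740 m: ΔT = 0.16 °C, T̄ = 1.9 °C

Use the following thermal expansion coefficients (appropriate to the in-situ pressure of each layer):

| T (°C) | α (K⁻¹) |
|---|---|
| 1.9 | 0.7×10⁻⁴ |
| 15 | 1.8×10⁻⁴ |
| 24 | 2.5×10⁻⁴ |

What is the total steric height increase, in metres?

Layer 1 at 24 °C → α = 2.5×10⁻⁴ K⁻¹
Layer 2 at 1.9 °C → α = 0.7×10⁻⁴ K⁻¹
Layer 1: 0.73 × 2.5×10⁻⁴ × 280 = 0.05110 m
Layer 2: 460 × 0.16 × 0.7×10⁻⁴ = 0.005152 m
Δh = 0.05110 + 0.005152 = 0.056252 m ≈ 0.0563 m

Δh = 0.0563 m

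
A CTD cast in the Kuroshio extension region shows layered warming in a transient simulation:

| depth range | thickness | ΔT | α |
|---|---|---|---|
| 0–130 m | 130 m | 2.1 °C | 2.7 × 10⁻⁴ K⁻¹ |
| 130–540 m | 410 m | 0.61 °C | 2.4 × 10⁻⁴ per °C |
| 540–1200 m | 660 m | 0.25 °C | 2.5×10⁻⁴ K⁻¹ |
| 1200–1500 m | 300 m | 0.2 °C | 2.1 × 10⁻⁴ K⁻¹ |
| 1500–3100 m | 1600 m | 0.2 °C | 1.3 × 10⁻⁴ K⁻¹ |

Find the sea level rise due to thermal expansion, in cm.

Layer 1: 2.1 × 2.7×10⁻⁴ × 130 = 0.07371 m
Layer 2: 2.4×10⁻⁴ × 0.61 × 410 = 0.060024 m
Layer 3: 0.25 × 2.5×10⁻⁴ × 660 = 0.04125 m
Layer 4: 2.1×10⁻⁴ × 0.2 × 300 = 0.01260 m
Layer 5: 0.2 × 1.3×10⁻⁴ × 1600 = 0.04160 m
Δh = 0.07371 + 0.060024 + 0.04125 + 0.01260 + 0.04160 = 0.229184 m

Δh = 22.9 cm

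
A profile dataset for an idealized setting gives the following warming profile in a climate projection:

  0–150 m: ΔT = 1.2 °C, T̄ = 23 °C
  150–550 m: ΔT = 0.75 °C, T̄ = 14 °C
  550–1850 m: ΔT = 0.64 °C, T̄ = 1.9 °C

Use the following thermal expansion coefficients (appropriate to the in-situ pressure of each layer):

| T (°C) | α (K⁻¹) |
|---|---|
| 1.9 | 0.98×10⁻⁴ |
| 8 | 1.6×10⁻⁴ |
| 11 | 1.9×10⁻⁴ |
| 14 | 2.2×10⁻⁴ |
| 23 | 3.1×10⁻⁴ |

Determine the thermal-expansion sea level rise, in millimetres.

Layer 1 at 23 °C → α = 3.1×10⁻⁴ K⁻¹
Layer 2 at 14 °C → α = 2.2×10⁻⁴ K⁻¹
Layer 3 at 1.9 °C → α = 0.98×10⁻⁴ K⁻¹
Layer 1: 3.1×10⁻⁴ × 150 × 1.2 = 0.05580 m
150–550 m: 2.2×10⁻⁴ × 0.75 × 400 = 0.06600 m
550–1850 m: 1300 × 0.98×10⁻⁴ × 0.64 = 0.081536 m
Δh = 0.05580 + 0.06600 + 0.081536 = 0.203336 m

Δh ≈ 200 mm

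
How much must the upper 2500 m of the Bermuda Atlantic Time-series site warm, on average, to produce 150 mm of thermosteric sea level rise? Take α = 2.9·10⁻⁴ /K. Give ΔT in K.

0.21 K

ΔT = Δh/(αH) = 0.15 / (2.9×10⁻⁴ × 2500) ≈ 0.2069 K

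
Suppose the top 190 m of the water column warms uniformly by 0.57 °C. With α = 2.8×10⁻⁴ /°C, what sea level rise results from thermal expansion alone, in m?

Δh = αΔT·H = 2.8×10⁻⁴ × 0.57 × 190 = 0.030324 m

about 0.0303 m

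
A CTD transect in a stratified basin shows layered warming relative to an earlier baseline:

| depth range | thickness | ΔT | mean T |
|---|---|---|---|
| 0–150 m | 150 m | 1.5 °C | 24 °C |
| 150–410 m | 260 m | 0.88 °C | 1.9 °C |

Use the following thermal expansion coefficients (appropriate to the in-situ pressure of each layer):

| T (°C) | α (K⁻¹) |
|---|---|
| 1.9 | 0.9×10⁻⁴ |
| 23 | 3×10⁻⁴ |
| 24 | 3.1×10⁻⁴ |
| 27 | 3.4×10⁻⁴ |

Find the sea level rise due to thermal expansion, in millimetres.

Layer 1 at 24 °C → α = 3.1×10⁻⁴ K⁻¹
Layer 2 at 1.9 °C → α = 0.9×10⁻⁴ K⁻¹
1.5 × 3.1×10⁻⁴ × 150 = 0.06975 m
Layer 2: 0.9×10⁻⁴ × 0.88 × 260 = 0.020592 m
Δh = 0.06975 + 0.020592 = 0.090342 m ≈ 90.3 mm

about 90.3 mm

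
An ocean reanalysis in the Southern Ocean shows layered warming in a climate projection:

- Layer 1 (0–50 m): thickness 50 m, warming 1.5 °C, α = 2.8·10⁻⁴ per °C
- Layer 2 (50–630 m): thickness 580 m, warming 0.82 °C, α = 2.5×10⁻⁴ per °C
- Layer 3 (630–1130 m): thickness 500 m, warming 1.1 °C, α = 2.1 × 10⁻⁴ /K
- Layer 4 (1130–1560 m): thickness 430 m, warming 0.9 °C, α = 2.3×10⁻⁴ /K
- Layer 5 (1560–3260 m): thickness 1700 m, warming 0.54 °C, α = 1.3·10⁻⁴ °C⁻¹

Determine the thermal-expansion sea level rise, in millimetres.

Δh ≈ 464 mm

50 × 1.5 × 2.8×10⁻⁴ = 0.02100 m
Layer 2: 2.5×10⁻⁴ × 0.82 × 580 = 0.11890 m
2.1×10⁻⁴ × 1.1 × 500 = 0.11550 m
0.9 × 2.3×10⁻⁴ × 430 = 0.08901 m
Layer 5: 1700 × 0.54 × 1.3×10⁻⁴ = 0.11934 m
Δh = 0.02100 + 0.11890 + 0.11550 + 0.08901 + 0.11934 = 0.46375 m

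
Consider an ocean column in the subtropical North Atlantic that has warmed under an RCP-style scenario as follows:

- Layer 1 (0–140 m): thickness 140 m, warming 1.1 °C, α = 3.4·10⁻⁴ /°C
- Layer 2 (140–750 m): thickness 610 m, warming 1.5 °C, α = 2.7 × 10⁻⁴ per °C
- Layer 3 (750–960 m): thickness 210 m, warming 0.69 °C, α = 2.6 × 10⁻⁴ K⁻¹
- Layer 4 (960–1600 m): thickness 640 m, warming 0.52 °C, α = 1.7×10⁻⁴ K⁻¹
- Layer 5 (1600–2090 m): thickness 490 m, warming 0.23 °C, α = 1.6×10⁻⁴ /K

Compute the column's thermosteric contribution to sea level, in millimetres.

Layer 1: 3.4×10⁻⁴ × 140 × 1.1 = 0.05236 m
Layer 2: 1.5 × 2.7×10⁻⁴ × 610 = 0.24705 m
Layer 3: 2.6×10⁻⁴ × 210 × 0.69 = 0.037674 m
960–1600 m: 0.52 × 1.7×10⁻⁴ × 640 = 0.056576 m
1600–2090 m: 0.23 × 490 × 1.6×10⁻⁴ = 0.018032 m
Δh = 0.05236 + 0.24705 + 0.037674 + 0.056576 + 0.018032 = 0.411692 m ≈ 410 mm

Δh ≈ 410 mm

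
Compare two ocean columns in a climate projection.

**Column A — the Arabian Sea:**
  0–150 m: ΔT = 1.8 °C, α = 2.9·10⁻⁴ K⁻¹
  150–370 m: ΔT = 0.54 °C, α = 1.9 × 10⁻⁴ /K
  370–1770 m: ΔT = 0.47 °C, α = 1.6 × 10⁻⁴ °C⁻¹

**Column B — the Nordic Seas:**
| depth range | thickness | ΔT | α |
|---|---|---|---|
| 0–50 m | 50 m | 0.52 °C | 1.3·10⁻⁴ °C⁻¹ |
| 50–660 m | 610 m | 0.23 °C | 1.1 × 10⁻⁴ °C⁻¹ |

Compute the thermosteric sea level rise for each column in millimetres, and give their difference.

A: 206 mm; B: 18.8 mm; difference 187 mm

A 150 × 1.8 × 2.9×10⁻⁴ = 0.07830 m
A 220 × 1.9×10⁻⁴ × 0.54 = 0.022572 m
A Layer 3: 1400 × 0.47 × 1.6×10⁻⁴ = 0.10528 m
A total: 0.206152 m
B 1.3×10⁻⁴ × 50 × 0.52 = 0.00338 m
B 50–660 m: 610 × 1.1×10⁻⁴ × 0.23 = 0.015433 m
B total: 0.018813 m
Difference: 0.206152 − 0.018813 = 0.187339 m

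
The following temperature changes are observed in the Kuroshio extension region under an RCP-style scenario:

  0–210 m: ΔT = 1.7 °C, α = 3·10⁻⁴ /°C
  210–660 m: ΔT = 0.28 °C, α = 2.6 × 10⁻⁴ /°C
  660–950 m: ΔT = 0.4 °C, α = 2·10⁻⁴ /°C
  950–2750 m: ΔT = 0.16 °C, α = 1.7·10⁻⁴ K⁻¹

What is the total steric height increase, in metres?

0.212 m of thermosteric rise

210 × 3×10⁻⁴ × 1.7 = 0.10710 m
2.6×10⁻⁴ × 0.28 × 450 = 0.03276 m
0.4 × 290 × 2×10⁻⁴ = 0.02320 m
950–2750 m: 0.16 × 1800 × 1.7×10⁻⁴ = 0.04896 m
Δh = 0.10710 + 0.03276 + 0.02320 + 0.04896 = 0.21202 m ≈ 0.212 m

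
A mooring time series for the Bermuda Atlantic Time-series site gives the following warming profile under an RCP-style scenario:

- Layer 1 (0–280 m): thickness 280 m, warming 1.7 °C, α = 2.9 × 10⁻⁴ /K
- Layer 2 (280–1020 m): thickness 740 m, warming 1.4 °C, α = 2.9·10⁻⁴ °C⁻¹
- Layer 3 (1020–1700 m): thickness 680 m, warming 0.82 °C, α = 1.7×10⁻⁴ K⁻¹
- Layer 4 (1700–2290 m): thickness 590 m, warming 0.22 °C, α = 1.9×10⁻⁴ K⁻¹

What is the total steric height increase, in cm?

2.9×10⁻⁴ × 1.7 × 280 = 0.13804 m
2.9×10⁻⁴ × 740 × 1.4 = 0.30044 m
1020–1700 m: 1.7×10⁻⁴ × 0.82 × 680 = 0.094792 m
Layer 4: 0.22 × 1.9×10⁻⁴ × 590 = 0.024662 m
Δh = 0.13804 + 0.30044 + 0.094792 + 0.024662 = 0.557934 m ≈ 55.8 cm

Δh ≈ 55.8 cm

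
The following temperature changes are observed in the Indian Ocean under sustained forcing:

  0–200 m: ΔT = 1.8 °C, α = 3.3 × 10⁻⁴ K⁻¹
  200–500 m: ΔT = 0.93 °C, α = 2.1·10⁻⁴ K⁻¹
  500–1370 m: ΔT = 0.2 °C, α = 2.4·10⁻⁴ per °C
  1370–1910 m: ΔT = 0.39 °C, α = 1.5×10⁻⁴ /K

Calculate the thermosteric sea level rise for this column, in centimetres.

25.1 cm

Layer 1: 3.3×10⁻⁴ × 1.8 × 200 = 0.11880 m
Layer 2: 0.93 × 300 × 2.1×10⁻⁴ = 0.05859 m
Layer 3: 2.4×10⁻⁴ × 870 × 0.2 = 0.04176 m
1370–1910 m: 540 × 0.39 × 1.5×10⁻⁴ = 0.03159 m
Δh = 0.11880 + 0.05859 + 0.04176 + 0.03159 = 0.25074 m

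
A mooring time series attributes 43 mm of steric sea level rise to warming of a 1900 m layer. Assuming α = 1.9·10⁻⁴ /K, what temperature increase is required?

ΔT = Δh/(αH) = 0.043 / (1.9×10⁻⁴ × 1900) ≈ 0.1191 °C

0.12 °C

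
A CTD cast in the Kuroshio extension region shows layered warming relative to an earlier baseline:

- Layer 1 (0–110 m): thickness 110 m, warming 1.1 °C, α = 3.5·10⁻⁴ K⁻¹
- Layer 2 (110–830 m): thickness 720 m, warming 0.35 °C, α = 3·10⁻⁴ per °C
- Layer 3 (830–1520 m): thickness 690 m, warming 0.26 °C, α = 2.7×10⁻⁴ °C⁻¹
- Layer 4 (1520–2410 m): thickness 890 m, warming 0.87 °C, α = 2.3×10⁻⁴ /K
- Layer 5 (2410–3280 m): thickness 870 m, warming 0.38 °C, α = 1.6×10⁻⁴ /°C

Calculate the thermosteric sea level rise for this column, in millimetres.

Layer 1: 3.5×10⁻⁴ × 110 × 1.1 = 0.04235 m
110–830 m: 3×10⁻⁴ × 720 × 0.35 = 0.07560 m
2.7×10⁻⁴ × 0.26 × 690 = 0.048438 m
Layer 4: 890 × 0.87 × 2.3×10⁻⁴ = 0.178089 m
2410–3280 m: 0.38 × 870 × 1.6×10⁻⁴ = 0.052896 m
Δh = 0.04235 + 0.07560 + 0.048438 + 0.178089 + 0.052896 = 0.397373 m

Δh ≈ 397 mm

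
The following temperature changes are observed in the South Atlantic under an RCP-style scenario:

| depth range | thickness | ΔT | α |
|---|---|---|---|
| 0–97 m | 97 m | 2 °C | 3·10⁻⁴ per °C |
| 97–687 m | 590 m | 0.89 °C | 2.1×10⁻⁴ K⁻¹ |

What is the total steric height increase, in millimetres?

168 mm

0–97 m: 2 × 97 × 3×10⁻⁴ = 0.05820 m
Layer 2: 590 × 0.89 × 2.1×10⁻⁴ = 0.110271 m
Δh = 0.05820 + 0.110271 = 0.168471 m ≈ 168 mm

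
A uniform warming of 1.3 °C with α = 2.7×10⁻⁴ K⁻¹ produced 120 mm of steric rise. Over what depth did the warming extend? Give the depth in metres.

H = Δh/(αΔT) = 0.12 / (2.7×10⁻⁴ × 1.3) ≈ 341.9 m

342 m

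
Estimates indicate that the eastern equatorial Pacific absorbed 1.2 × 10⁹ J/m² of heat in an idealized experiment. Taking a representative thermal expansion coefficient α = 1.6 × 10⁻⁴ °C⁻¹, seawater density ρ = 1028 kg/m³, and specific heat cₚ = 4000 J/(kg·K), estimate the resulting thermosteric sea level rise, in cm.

Δh = αQ/(ρcₚ) = 1.6×10⁻⁴ × 1.2×10⁹ / (1028 × 4000) ≈ 0.046693 m

Δh = 4.7 cm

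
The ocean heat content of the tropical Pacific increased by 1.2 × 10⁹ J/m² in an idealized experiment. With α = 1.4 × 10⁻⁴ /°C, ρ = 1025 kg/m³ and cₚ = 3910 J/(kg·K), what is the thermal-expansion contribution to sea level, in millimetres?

Δh = αQ/(ρcₚ) = 1.4×10⁻⁴ × 1.2×10⁹ / (1025 × 3910) ≈ 0.041919 m

41.9 mm of thermosteric rise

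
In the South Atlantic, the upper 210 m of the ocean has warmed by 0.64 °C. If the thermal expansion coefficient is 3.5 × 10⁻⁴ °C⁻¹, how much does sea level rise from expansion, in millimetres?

47 mm of thermosteric rise

Δh = αΔT·H = 3.5×10⁻⁴ × 0.64 × 210 = 0.04704 m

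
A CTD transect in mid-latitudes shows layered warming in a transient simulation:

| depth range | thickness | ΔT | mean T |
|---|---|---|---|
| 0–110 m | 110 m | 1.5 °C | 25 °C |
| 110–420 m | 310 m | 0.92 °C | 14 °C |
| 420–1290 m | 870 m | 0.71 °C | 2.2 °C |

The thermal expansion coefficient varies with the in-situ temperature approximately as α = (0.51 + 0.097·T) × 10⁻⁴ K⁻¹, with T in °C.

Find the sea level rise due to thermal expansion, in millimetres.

150 mm of thermosteric rise

Layer 1: α = (0.51 + 0.097×25)×10⁻⁴ = 2.935×10⁻⁴ K⁻¹
Layer 2: α = (0.51 + 0.097×14)×10⁻⁴ = 1.868×10⁻⁴ K⁻¹
Layer 3: α = (0.51 + 0.097×2.2)×10⁻⁴ = 0.7234×10⁻⁴ K⁻¹
2.935×10⁻⁴ × 1.5 × 110 = 0.0484275 m
Layer 2: 1.868×10⁻⁴ × 0.92 × 310 = 0.05327536 m
0.71 × 0.7234×10⁻⁴ × 870 = 0.044684418 m
Δh = 0.0484275 + 0.05327536 + 0.044684418 = 0.146387278 m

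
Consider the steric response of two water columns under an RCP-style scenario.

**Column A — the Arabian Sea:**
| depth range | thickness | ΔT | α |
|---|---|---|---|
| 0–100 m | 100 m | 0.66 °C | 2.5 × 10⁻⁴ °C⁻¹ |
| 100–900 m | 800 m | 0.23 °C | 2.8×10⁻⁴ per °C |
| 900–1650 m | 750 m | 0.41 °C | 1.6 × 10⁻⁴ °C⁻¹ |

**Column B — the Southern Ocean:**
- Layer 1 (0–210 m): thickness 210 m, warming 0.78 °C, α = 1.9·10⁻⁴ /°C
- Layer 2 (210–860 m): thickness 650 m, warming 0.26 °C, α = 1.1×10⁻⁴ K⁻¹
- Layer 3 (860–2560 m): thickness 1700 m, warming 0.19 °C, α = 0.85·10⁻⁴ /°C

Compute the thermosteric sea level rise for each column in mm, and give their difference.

A Layer 1: 100 × 2.5×10⁻⁴ × 0.66 = 0.01650 m
A Layer 2: 2.8×10⁻⁴ × 0.23 × 800 = 0.05152 m
A 1.6×10⁻⁴ × 0.41 × 750 = 0.04920 m
A total: 0.11722 m
B Layer 1: 210 × 1.9×10⁻⁴ × 0.78 = 0.031122 m
B 1.1×10⁻⁴ × 0.26 × 650 = 0.01859 m
B 0.19 × 1700 × 0.85×10⁻⁴ = 0.027455 m
B total: 0.077167 m
Difference: 0.11722 − 0.077167 = 0.040053 m

Δh_A ≈ 120 mm, Δh_B ≈ 77 mm; difference ≈ 40 mm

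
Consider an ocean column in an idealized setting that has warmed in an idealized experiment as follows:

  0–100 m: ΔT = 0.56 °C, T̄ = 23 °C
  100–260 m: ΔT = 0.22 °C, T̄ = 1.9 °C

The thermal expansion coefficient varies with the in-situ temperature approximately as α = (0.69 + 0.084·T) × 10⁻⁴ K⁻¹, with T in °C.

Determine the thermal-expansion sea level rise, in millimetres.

Layer 1: α = (0.69 + 0.084×23)×10⁻⁴ = 2.622×10⁻⁴ K⁻¹
Layer 2: α = (0.69 + 0.084×1.9)×10⁻⁴ = 0.8496×10⁻⁴ K⁻¹
Layer 1: 100 × 2.622×10⁻⁴ × 0.56 = 0.0146832 m
0.8496×10⁻⁴ × 0.22 × 160 = 0.002990592 m
Δh = 0.0146832 + 0.002990592 = 0.017673792 m

18 mm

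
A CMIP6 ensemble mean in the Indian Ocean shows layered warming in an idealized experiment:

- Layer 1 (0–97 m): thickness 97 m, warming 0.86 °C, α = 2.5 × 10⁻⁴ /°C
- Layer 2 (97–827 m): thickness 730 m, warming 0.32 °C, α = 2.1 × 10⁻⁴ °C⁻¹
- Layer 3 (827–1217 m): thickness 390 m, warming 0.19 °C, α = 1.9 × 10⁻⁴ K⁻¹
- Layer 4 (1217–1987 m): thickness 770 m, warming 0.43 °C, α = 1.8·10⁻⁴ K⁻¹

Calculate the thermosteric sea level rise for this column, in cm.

Layer 1: 97 × 2.5×10⁻⁴ × 0.86 = 0.020855 m
Layer 2: 2.1×10⁻⁴ × 0.32 × 730 = 0.049056 m
Layer 3: 0.19 × 1.9×10⁻⁴ × 390 = 0.014079 m
1217–1987 m: 770 × 0.43 × 1.8×10⁻⁴ = 0.059598 m
Δh = 0.020855 + 0.049056 + 0.014079 + 0.059598 = 0.143588 m

14 cm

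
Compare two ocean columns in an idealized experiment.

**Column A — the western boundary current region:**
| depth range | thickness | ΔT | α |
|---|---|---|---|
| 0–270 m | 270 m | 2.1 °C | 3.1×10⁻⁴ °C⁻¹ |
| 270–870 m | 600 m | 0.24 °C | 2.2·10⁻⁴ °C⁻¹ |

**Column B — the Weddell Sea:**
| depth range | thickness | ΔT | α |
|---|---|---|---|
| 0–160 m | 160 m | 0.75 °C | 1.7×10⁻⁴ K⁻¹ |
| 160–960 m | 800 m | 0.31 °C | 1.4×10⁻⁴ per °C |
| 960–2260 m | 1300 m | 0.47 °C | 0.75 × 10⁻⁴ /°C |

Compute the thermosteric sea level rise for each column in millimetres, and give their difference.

A 0–270 m: 270 × 2.1 × 3.1×10⁻⁴ = 0.17577 m
A Layer 2: 0.24 × 2.2×10⁻⁴ × 600 = 0.03168 m
A total: 0.20745 m
B Layer 1: 160 × 1.7×10⁻⁴ × 0.75 = 0.02040 m
B 800 × 0.31 × 1.4×10⁻⁴ = 0.03472 m
B 960–2260 m: 0.75×10⁻⁴ × 0.47 × 1300 = 0.045825 m
B total: 0.100945 m
Difference: 0.20745 − 0.100945 = 0.106505 m

A: 210 mm; B: 100 mm; difference 110 mm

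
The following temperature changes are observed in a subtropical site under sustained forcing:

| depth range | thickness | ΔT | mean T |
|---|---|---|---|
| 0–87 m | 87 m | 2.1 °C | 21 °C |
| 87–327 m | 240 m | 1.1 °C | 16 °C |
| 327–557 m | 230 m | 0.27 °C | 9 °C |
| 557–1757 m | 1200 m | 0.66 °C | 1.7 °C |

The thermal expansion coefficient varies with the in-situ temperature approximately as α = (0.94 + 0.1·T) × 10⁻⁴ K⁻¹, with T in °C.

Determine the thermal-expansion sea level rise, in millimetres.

Layer 1: α = (0.94 + 0.1×21)×10⁻⁴ = 3.04×10⁻⁴ K⁻¹
Layer 2: α = (0.94 + 0.1×16)×10⁻⁴ = 2.54×10⁻⁴ K⁻¹
Layer 3: α = (0.94 + 0.1×9)×10⁻⁴ = 1.84×10⁻⁴ K⁻¹
Layer 4: α = (0.94 + 0.1×1.7)×10⁻⁴ = 1.11×10⁻⁴ K⁻¹
Layer 1: 2.1 × 3.04×10⁻⁴ × 87 = 0.0555408 m
2.54×10⁻⁴ × 240 × 1.1 = 0.067056 m
Layer 3: 230 × 1.84×10⁻⁴ × 0.27 = 0.0114264 m
1200 × 1.11×10⁻⁴ × 0.66 = 0.087912 m
Δh = 0.0555408 + 0.067056 + 0.0114264 + 0.087912 = 0.2219352 m

220 mm of thermosteric rise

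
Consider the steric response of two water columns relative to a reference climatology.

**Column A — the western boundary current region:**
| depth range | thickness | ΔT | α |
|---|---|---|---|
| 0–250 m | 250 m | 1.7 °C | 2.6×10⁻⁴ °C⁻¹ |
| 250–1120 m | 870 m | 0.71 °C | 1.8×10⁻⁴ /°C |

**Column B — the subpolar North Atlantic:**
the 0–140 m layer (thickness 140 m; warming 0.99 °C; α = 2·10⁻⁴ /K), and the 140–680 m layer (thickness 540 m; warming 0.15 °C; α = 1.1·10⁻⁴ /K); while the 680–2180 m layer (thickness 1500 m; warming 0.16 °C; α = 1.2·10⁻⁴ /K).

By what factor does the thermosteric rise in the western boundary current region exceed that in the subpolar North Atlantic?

A 1.7 × 2.6×10⁻⁴ × 250 = 0.11050 m
A 1.8×10⁻⁴ × 870 × 0.71 = 0.111186 m
A total: 0.221686 m
B 140 × 0.99 × 2×10⁻⁴ = 0.02772 m
B 540 × 1.1×10⁻⁴ × 0.15 = 0.00891 m
B 1500 × 0.16 × 1.2×10⁻⁴ = 0.02880 m
B total: 0.06543 m
Ratio: 0.221686 / 0.06543 ≈ 3.388

a factor of 3.39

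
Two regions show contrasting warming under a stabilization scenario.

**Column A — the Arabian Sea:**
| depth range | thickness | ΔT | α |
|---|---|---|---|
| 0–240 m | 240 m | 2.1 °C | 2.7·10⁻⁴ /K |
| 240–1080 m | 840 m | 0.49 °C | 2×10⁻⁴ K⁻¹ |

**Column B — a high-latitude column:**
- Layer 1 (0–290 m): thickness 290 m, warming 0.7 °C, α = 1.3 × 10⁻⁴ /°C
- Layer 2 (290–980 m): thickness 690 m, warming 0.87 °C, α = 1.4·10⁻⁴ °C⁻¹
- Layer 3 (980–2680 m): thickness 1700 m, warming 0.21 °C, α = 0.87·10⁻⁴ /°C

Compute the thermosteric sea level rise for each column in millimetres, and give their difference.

Δh_A ≈ 220 mm, Δh_B ≈ 140 mm; difference ≈ 77 mm

A 0–240 m: 240 × 2.7×10⁻⁴ × 2.1 = 0.13608 m
A Layer 2: 0.49 × 2×10⁻⁴ × 840 = 0.08232 m
A total: 0.21840 m
B 290 × 0.7 × 1.3×10⁻⁴ = 0.02639 m
B Layer 2: 0.87 × 690 × 1.4×10⁻⁴ = 0.084042 m
B 1700 × 0.87×10⁻⁴ × 0.21 = 0.031059 m
B total: 0.141491 m
Difference: 0.21840 − 0.141491 = 0.076909 m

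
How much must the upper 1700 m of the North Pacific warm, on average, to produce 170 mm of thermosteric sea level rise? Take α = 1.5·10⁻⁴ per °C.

ΔT = Δh/(αH) = 0.17 / (1.5×10⁻⁴ × 1700) ≈ 0.6667 °C

0.667 °C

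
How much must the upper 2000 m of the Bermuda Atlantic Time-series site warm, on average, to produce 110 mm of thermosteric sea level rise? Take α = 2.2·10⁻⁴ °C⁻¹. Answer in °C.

about 0.250 °C

ΔT = Δh/(αH) = 0.11 / (2.2×10⁻⁴ × 2000) = 0.2500 °C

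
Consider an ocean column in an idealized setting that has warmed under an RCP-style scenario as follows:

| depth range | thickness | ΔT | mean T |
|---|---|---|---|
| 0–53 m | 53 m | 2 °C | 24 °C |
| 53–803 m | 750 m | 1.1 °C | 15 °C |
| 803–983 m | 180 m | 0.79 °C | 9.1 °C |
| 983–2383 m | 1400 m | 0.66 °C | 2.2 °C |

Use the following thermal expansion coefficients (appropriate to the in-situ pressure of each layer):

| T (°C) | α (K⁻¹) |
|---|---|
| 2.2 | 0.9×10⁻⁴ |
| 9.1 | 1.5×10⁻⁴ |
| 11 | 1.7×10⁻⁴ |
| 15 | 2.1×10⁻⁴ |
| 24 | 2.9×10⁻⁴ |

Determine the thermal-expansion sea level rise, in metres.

Δh = 0.308 m

Layer 1 at 24 °C → α = 2.9×10⁻⁴ K⁻¹
Layer 2 at 15 °C → α = 2.1×10⁻⁴ K⁻¹
Layer 3 at 9.1 °C → α = 1.5×10⁻⁴ K⁻¹
Layer 4 at 2.2 °C → α = 0.9×10⁻⁴ K⁻¹
2 × 53 × 2.9×10⁻⁴ = 0.03074 m
Layer 2: 750 × 2.1×10⁻⁴ × 1.1 = 0.17325 m
Layer 3: 180 × 0.79 × 1.5×10⁻⁴ = 0.02133 m
Layer 4: 1400 × 0.9×10⁻⁴ × 0.66 = 0.08316 m
Δh = 0.03074 + 0.17325 + 0.02133 + 0.08316 = 0.30848 m ≈ 0.308 m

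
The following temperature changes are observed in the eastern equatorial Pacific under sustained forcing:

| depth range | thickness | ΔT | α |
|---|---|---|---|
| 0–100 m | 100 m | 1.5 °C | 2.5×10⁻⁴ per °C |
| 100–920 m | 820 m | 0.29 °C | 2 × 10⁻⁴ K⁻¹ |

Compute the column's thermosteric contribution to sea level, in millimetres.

Layer 1: 2.5×10⁻⁴ × 1.5 × 100 = 0.03750 m
2×10⁻⁴ × 820 × 0.29 = 0.04756 m
Δh = 0.03750 + 0.04756 = 0.08506 m

85 mm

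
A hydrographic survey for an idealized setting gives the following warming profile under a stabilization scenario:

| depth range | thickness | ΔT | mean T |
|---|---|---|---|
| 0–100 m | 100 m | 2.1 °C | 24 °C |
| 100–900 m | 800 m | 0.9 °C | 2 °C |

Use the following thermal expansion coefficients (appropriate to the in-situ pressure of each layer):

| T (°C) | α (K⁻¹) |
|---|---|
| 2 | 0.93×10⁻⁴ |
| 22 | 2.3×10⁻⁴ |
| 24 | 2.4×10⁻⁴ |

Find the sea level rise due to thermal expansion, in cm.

about 12 cm

Layer 1 at 24 °C → α = 2.4×10⁻⁴ K⁻¹
Layer 2 at 2 °C → α = 0.93×10⁻⁴ K⁻¹
0–100 m: 2.4×10⁻⁴ × 100 × 2.1 = 0.05040 m
0.93×10⁻⁴ × 0.9 × 800 = 0.06696 m
Δh = 0.05040 + 0.06696 = 0.11736 m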